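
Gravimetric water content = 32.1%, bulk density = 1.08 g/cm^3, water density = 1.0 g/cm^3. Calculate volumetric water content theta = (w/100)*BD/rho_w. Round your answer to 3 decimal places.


Step 1: theta = (w / 100) * BD / rho_w
Step 2: theta = (32.1 / 100) * 1.08 / 1.0
Step 3: theta = 0.321 * 1.08
Step 4: theta = 0.347

0.347


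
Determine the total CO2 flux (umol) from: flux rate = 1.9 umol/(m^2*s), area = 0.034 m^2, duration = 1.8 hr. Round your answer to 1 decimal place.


Step 1: Convert time to seconds: 1.8 hr * 3600 = 6480.0 s
Step 2: Total = flux * area * time_s
Step 3: Total = 1.9 * 0.034 * 6480.0
Step 4: Total = 418.6 umol

418.6


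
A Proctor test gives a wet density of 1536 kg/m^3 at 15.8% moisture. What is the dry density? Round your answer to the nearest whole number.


Step 1: Dry density = wet density / (1 + w/100)
Step 2: Dry density = 1536 / (1 + 15.8/100)
Step 3: Dry density = 1536 / 1.158
Step 4: Dry density = 1326 kg/m^3

1326


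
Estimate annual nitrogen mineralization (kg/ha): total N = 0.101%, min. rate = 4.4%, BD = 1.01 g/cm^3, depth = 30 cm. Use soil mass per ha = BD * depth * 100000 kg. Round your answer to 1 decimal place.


Step 1: Soil mass per ha = BD * depth * 100000 = 1.01 * 30 * 100000 = 3030000 kg
Step 2: Total N pool = soil mass * N%/100 = 3030000 * 0.101/100 = 3060.3 kg/ha
Step 3: N mineralized = N pool * rate%/100 = 3060.3 * 4.4/100 = 134.7 kg/ha/yr

134.7


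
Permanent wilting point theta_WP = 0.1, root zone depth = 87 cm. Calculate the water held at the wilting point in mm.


Step 1: Water (mm) = theta_WP * depth * 10
Step 2: Water = 0.1 * 87 * 10
Step 3: Water = 87.0 mm

87.0


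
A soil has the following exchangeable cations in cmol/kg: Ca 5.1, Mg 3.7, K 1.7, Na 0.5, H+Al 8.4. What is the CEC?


Step 1: CEC = Ca + Mg + K + Na + (H+Al)
Step 2: CEC = 5.1 + 3.7 + 1.7 + 0.5 + 8.4
Step 3: CEC = 19.4 cmol/kg

19.4


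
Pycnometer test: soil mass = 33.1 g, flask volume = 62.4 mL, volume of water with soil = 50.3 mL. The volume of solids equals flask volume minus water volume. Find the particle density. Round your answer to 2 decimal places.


Step 1: Volume of solids = flask volume - water volume with soil
Step 2: V_solids = 62.4 - 50.3 = 12.1 mL
Step 3: Particle density = mass / V_solids = 33.1 / 12.1 = 2.74 g/cm^3

2.74


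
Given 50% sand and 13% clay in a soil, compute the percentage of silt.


Step 1: sand + silt + clay = 100%
Step 2: silt = 100 - sand - clay
Step 3: silt = 100 - 50 - 13
Step 4: silt = 37%

37


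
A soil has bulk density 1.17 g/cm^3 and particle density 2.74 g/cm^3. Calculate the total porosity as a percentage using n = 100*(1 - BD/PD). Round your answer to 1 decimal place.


Step 1: Formula: n = 100 * (1 - BD / PD)
Step 2: n = 100 * (1 - 1.17 / 2.74)
Step 3: n = 100 * (1 - 0.42701)
Step 4: n = 57.3%

57.3


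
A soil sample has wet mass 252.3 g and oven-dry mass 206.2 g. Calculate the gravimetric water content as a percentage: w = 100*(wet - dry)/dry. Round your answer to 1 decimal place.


Step 1: Water mass = wet - dry = 252.3 - 206.2 = 46.1 g
Step 2: w = 100 * water mass / dry mass
Step 3: w = 100 * 46.1 / 206.2 = 22.4%

22.4


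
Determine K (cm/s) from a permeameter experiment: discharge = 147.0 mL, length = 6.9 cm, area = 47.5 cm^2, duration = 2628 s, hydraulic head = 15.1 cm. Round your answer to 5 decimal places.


Step 1: K = Q * L / (A * t * h)
Step 2: Numerator = 147.0 * 6.9 = 1014.3
Step 3: Denominator = 47.5 * 2628 * 15.1 = 1884933.0
Step 4: K = 1014.3 / 1884933.0 = 0.00054 cm/s

0.00054


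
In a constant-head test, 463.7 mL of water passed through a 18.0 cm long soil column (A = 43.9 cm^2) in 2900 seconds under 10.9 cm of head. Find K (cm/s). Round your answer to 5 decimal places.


Step 1: K = Q * L / (A * t * h)
Step 2: Numerator = 463.7 * 18.0 = 8346.6
Step 3: Denominator = 43.9 * 2900 * 10.9 = 1387679.0
Step 4: K = 8346.6 / 1387679.0 = 0.00601 cm/s

0.00601


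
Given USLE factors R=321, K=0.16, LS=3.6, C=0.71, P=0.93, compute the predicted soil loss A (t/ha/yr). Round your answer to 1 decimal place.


Step 1: A = R * K * LS * C * P
Step 2: R * K = 321 * 0.16 = 51.36
Step 3: (R*K) * LS = 51.36 * 3.6 = 184.896
Step 4: * C * P = 184.896 * 0.71 * 0.93 = 122.1
Step 5: A = 122.1 t/(ha*yr)

122.1


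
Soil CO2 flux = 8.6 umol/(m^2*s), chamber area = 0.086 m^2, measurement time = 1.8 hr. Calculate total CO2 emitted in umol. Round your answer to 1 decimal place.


Step 1: Convert time to seconds: 1.8 hr * 3600 = 6480.0 s
Step 2: Total = flux * area * time_s
Step 3: Total = 8.6 * 0.086 * 6480.0
Step 4: Total = 4792.6 umol

4792.6


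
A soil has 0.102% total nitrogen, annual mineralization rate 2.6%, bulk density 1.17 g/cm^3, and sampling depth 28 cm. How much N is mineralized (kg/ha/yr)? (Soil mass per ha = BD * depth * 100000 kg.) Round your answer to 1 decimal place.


Step 1: Soil mass per ha = BD * depth * 100000 = 1.17 * 28 * 100000 = 3276000 kg
Step 2: Total N pool = soil mass * N%/100 = 3276000 * 0.102/100 = 3341.52 kg/ha
Step 3: N mineralized = N pool * rate%/100 = 3341.52 * 2.6/100 = 86.9 kg/ha/yr

86.9


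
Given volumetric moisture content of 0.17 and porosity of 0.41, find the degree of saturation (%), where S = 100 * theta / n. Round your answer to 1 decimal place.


Step 1: S = 100 * theta_v / n
Step 2: S = 100 * 0.17 / 0.41
Step 3: S = 41.5%

41.5


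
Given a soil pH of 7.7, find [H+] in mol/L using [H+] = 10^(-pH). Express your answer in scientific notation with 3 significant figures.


Step 1: [H+] = 10^(-pH)
Step 2: [H+] = 10^(-7.7)
Step 3: [H+] = 2.00e-08 mol/L

2.00e-08


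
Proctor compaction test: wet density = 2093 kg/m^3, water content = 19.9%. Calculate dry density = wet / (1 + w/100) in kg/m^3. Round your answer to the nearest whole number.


Step 1: Dry density = wet density / (1 + w/100)
Step 2: Dry density = 2093 / (1 + 19.9/100)
Step 3: Dry density = 2093 / 1.199
Step 4: Dry density = 1746 kg/m^3

1746


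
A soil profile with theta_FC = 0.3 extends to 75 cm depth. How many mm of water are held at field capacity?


Step 1: Water (mm) = theta_FC * depth (cm) * 10
Step 2: Water = 0.3 * 75 * 10
Step 3: Water = 225.0 mm

225.0


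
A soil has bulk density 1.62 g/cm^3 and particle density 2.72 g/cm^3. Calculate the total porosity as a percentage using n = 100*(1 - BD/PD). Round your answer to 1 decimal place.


Step 1: Formula: n = 100 * (1 - BD / PD)
Step 2: n = 100 * (1 - 1.62 / 2.72)
Step 3: n = 100 * (1 - 0.59559)
Step 4: n = 40.4%

40.4


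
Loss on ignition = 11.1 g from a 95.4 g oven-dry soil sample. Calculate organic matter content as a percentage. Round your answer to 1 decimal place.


Step 1: OM% = 100 * LOI / sample mass
Step 2: OM = 100 * 11.1 / 95.4
Step 3: OM = 11.6%

11.6


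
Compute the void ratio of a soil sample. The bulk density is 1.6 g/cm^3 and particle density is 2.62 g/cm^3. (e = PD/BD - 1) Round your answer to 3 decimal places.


Step 1: e = PD / BD - 1
Step 2: e = 2.62 / 1.6 - 1
Step 3: e = 1.6375 - 1
Step 4: e = 0.638

0.638


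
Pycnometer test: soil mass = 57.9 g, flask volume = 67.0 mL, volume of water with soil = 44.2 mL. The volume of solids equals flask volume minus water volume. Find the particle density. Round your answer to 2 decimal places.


Step 1: Volume of solids = flask volume - water volume with soil
Step 2: V_solids = 67.0 - 44.2 = 22.8 mL
Step 3: Particle density = mass / V_solids = 57.9 / 22.8 = 2.54 g/cm^3

2.54


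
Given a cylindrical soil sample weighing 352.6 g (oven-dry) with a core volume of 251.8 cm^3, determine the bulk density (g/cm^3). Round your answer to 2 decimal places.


Step 1: Identify the formula: BD = dry mass / volume
Step 2: Substitute values: BD = 352.6 / 251.8
Step 3: BD = 1.4 g/cm^3

1.4


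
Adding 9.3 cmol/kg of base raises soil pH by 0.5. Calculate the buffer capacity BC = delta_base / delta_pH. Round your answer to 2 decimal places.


Step 1: BC = change in base / change in pH
Step 2: BC = 9.3 / 0.5
Step 3: BC = 18.6 cmol/(kg*pH unit)

18.6


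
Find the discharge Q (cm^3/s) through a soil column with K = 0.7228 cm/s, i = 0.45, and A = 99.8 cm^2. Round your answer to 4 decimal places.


Step 1: Apply Darcy's law: Q = K * i * A
Step 2: Q = 0.7228 * 0.45 * 99.8
Step 3: Q = 32.4609 cm^3/s

32.4609


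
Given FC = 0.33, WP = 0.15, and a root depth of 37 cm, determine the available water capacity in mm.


Step 1: Available water = (FC - WP) * depth * 10
Step 2: AW = (0.33 - 0.15) * 37 * 10
Step 3: AW = 0.18 * 37 * 10
Step 4: AW = 66.6 mm

66.6


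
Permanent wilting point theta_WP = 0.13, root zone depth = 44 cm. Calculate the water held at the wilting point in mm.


Step 1: Water (mm) = theta_WP * depth * 10
Step 2: Water = 0.13 * 44 * 10
Step 3: Water = 57.2 mm

57.2


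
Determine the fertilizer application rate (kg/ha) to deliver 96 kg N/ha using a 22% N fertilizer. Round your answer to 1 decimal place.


Step 1: Fertilizer rate = target N / (N content / 100)
Step 2: Rate = 96 / (22 / 100)
Step 3: Rate = 96 / 0.22
Step 4: Rate = 436.4 kg/ha

436.4


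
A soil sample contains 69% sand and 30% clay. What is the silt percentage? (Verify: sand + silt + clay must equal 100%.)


Step 1: sand + silt + clay = 100%
Step 2: silt = 100 - sand - clay
Step 3: silt = 100 - 69 - 30
Step 4: silt = 1%

1


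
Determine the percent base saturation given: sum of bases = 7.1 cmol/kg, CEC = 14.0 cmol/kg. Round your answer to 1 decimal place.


Step 1: BS = 100 * (sum of bases) / CEC
Step 2: BS = 100 * 7.1 / 14.0
Step 3: BS = 50.7%

50.7


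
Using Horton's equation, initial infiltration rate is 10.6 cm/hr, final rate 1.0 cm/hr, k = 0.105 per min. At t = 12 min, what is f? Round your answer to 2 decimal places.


Step 1: f = fc + (f0 - fc) * exp(-k * t)
Step 2: exp(-0.105 * 12) = 0.283654
Step 3: f = 1.0 + (10.6 - 1.0) * 0.283654
Step 4: f = 1.0 + 9.6 * 0.283654
Step 5: f = 3.72 cm/hr

3.72


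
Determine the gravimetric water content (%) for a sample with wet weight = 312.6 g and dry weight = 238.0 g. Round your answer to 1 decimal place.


Step 1: Water mass = wet - dry = 312.6 - 238.0 = 74.6 g
Step 2: w = 100 * water mass / dry mass
Step 3: w = 100 * 74.6 / 238.0 = 31.3%

31.3


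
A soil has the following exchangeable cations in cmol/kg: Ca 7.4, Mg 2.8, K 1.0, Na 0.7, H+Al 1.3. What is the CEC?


Step 1: CEC = Ca + Mg + K + Na + (H+Al)
Step 2: CEC = 7.4 + 2.8 + 1.0 + 0.7 + 1.3
Step 3: CEC = 13.2 cmol/kg

13.2


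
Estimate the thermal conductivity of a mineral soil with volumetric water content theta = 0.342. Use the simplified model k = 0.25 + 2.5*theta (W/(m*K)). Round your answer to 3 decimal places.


Step 1: k = 0.25 + 2.5 * theta
Step 2: k = 0.25 + 2.5 * 0.342
Step 3: k = 0.25 + 0.855
Step 4: k = 1.105 W/(m*K)

1.105


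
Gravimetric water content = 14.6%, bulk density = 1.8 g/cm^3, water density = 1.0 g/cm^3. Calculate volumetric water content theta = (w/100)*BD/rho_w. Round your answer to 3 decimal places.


Step 1: theta = (w / 100) * BD / rho_w
Step 2: theta = (14.6 / 100) * 1.8 / 1.0
Step 3: theta = 0.146 * 1.8
Step 4: theta = 0.263

0.263


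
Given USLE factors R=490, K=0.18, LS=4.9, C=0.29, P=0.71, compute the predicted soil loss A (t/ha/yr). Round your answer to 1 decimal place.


Step 1: A = R * K * LS * C * P
Step 2: R * K = 490 * 0.18 = 88.2
Step 3: (R*K) * LS = 88.2 * 4.9 = 432.18
Step 4: * C * P = 432.18 * 0.29 * 0.71 = 89.0
Step 5: A = 89.0 t/(ha*yr)

89.0


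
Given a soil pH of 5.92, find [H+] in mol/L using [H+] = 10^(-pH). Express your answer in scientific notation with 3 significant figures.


Step 1: [H+] = 10^(-pH)
Step 2: [H+] = 10^(-5.92)
Step 3: [H+] = 1.20e-06 mol/L

1.20e-06


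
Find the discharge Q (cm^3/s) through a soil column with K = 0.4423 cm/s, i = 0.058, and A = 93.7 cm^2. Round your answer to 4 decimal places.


Step 1: Apply Darcy's law: Q = K * i * A
Step 2: Q = 0.4423 * 0.058 * 93.7
Step 3: Q = 2.4037 cm^3/s

2.4037


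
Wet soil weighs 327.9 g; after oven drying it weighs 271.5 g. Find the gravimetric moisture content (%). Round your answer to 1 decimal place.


Step 1: Water mass = wet - dry = 327.9 - 271.5 = 56.4 g
Step 2: w = 100 * water mass / dry mass
Step 3: w = 100 * 56.4 / 271.5 = 20.8%

20.8


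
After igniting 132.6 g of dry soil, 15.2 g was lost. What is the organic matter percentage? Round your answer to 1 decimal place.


Step 1: OM% = 100 * LOI / sample mass
Step 2: OM = 100 * 15.2 / 132.6
Step 3: OM = 11.5%

11.5


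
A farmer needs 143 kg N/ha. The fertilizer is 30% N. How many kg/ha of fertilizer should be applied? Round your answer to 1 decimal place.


Step 1: Fertilizer rate = target N / (N content / 100)
Step 2: Rate = 143 / (30 / 100)
Step 3: Rate = 143 / 0.3
Step 4: Rate = 476.7 kg/ha

476.7


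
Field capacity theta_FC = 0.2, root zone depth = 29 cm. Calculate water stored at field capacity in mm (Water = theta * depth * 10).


Step 1: Water (mm) = theta_FC * depth (cm) * 10
Step 2: Water = 0.2 * 29 * 10
Step 3: Water = 58.0 mm

58.0


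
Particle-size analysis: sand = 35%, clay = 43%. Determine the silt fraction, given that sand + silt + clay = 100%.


Step 1: sand + silt + clay = 100%
Step 2: silt = 100 - sand - clay
Step 3: silt = 100 - 35 - 43
Step 4: silt = 22%

22


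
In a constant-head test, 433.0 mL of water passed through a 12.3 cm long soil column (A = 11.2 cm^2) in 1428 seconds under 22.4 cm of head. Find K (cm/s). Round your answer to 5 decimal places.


Step 1: K = Q * L / (A * t * h)
Step 2: Numerator = 433.0 * 12.3 = 5325.9
Step 3: Denominator = 11.2 * 1428 * 22.4 = 358256.64
Step 4: K = 5325.9 / 358256.64 = 0.01487 cm/s

0.01487


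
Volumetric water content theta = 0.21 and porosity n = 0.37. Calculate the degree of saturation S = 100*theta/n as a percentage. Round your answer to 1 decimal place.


Step 1: S = 100 * theta_v / n
Step 2: S = 100 * 0.21 / 0.37
Step 3: S = 56.8%

56.8


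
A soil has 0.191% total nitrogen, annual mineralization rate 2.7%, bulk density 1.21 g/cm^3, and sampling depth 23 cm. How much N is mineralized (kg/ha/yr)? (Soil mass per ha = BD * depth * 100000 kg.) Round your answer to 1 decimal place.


Step 1: Soil mass per ha = BD * depth * 100000 = 1.21 * 23 * 100000 = 2783000 kg
Step 2: Total N pool = soil mass * N%/100 = 2783000 * 0.191/100 = 5315.53 kg/ha
Step 3: N mineralized = N pool * rate%/100 = 5315.53 * 2.7/100 = 143.5 kg/ha/yr

143.5


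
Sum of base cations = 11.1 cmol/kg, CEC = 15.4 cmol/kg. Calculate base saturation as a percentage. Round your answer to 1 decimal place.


Step 1: BS = 100 * (sum of bases) / CEC
Step 2: BS = 100 * 11.1 / 15.4
Step 3: BS = 72.1%

72.1


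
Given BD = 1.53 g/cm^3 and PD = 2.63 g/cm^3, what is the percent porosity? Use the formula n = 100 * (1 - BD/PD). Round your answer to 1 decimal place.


Step 1: Formula: n = 100 * (1 - BD / PD)
Step 2: n = 100 * (1 - 1.53 / 2.63)
Step 3: n = 100 * (1 - 0.58175)
Step 4: n = 41.8%

41.8


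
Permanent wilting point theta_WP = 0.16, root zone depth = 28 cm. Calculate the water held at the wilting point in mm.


Step 1: Water (mm) = theta_WP * depth * 10
Step 2: Water = 0.16 * 28 * 10
Step 3: Water = 44.8 mm

44.8


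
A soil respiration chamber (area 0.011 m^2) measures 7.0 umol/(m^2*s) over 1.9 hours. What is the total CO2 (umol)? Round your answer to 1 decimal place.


Step 1: Convert time to seconds: 1.9 hr * 3600 = 6840.0 s
Step 2: Total = flux * area * time_s
Step 3: Total = 7.0 * 0.011 * 6840.0
Step 4: Total = 526.7 umol

526.7


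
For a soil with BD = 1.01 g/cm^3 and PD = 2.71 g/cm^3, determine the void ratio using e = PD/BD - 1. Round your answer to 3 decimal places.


Step 1: e = PD / BD - 1
Step 2: e = 2.71 / 1.01 - 1
Step 3: e = 2.68317 - 1
Step 4: e = 1.683

1.683


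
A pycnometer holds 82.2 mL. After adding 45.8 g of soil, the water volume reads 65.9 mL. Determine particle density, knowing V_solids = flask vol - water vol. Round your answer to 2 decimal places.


Step 1: Volume of solids = flask volume - water volume with soil
Step 2: V_solids = 82.2 - 65.9 = 16.3 mL
Step 3: Particle density = mass / V_solids = 45.8 / 16.3 = 2.81 g/cm^3

2.81


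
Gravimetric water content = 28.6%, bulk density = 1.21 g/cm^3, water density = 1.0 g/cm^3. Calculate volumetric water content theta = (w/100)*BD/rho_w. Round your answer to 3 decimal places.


Step 1: theta = (w / 100) * BD / rho_w
Step 2: theta = (28.6 / 100) * 1.21 / 1.0
Step 3: theta = 0.286 * 1.21
Step 4: theta = 0.346

0.346


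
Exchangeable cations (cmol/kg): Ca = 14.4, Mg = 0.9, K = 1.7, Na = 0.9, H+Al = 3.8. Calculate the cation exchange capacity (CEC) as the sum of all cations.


Step 1: CEC = Ca + Mg + K + Na + (H+Al)
Step 2: CEC = 14.4 + 0.9 + 1.7 + 0.9 + 3.8
Step 3: CEC = 21.7 cmol/kg

21.7


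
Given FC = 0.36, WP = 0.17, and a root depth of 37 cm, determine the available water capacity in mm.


Step 1: Available water = (FC - WP) * depth * 10
Step 2: AW = (0.36 - 0.17) * 37 * 10
Step 3: AW = 0.19 * 37 * 10
Step 4: AW = 70.3 mm

70.3


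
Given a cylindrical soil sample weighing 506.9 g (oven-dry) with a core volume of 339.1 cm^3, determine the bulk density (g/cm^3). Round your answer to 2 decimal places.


Step 1: Identify the formula: BD = dry mass / volume
Step 2: Substitute values: BD = 506.9 / 339.1
Step 3: BD = 1.49 g/cm^3

1.49


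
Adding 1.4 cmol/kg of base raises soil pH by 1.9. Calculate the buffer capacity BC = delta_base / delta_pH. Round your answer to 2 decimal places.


Step 1: BC = change in base / change in pH
Step 2: BC = 1.4 / 1.9
Step 3: BC = 0.74 cmol/(kg*pH unit)

0.74


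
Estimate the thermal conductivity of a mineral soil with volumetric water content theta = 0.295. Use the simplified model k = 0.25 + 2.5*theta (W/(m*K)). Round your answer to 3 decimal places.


Step 1: k = 0.25 + 2.5 * theta
Step 2: k = 0.25 + 2.5 * 0.295
Step 3: k = 0.25 + 0.738
Step 4: k = 0.988 W/(m*K)

0.988


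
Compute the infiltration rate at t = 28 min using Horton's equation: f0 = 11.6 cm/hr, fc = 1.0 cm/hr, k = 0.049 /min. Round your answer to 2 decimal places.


Step 1: f = fc + (f0 - fc) * exp(-k * t)
Step 2: exp(-0.049 * 28) = 0.253599
Step 3: f = 1.0 + (11.6 - 1.0) * 0.253599
Step 4: f = 1.0 + 10.6 * 0.253599
Step 5: f = 3.69 cm/hr

3.69


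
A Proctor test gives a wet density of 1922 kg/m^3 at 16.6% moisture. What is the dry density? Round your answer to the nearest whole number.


Step 1: Dry density = wet density / (1 + w/100)
Step 2: Dry density = 1922 / (1 + 16.6/100)
Step 3: Dry density = 1922 / 1.166
Step 4: Dry density = 1648 kg/m^3

1648


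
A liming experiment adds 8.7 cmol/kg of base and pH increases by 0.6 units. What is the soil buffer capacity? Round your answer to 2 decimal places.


Step 1: BC = change in base / change in pH
Step 2: BC = 8.7 / 0.6
Step 3: BC = 14.5 cmol/(kg*pH unit)

14.5


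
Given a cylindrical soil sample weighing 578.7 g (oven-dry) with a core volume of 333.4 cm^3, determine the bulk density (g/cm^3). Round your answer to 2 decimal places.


Step 1: Identify the formula: BD = dry mass / volume
Step 2: Substitute values: BD = 578.7 / 333.4
Step 3: BD = 1.74 g/cm^3

1.74


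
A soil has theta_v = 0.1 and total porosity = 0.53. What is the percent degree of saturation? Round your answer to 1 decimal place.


Step 1: S = 100 * theta_v / n
Step 2: S = 100 * 0.1 / 0.53
Step 3: S = 18.9%

18.9


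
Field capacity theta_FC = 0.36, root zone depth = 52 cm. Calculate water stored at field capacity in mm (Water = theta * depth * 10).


Step 1: Water (mm) = theta_FC * depth (cm) * 10
Step 2: Water = 0.36 * 52 * 10
Step 3: Water = 187.2 mm

187.2


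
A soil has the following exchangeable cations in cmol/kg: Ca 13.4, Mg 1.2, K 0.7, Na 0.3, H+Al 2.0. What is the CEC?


Step 1: CEC = Ca + Mg + K + Na + (H+Al)
Step 2: CEC = 13.4 + 1.2 + 0.7 + 0.3 + 2.0
Step 3: CEC = 17.6 cmol/kg

17.6


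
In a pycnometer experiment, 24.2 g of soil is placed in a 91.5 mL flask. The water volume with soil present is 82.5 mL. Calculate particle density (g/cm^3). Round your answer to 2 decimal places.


Step 1: Volume of solids = flask volume - water volume with soil
Step 2: V_solids = 91.5 - 82.5 = 9.0 mL
Step 3: Particle density = mass / V_solids = 24.2 / 9.0 = 2.69 g/cm^3

2.69


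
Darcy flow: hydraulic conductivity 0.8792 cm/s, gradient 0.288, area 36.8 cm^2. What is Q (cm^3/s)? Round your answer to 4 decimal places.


Step 1: Apply Darcy's law: Q = K * i * A
Step 2: Q = 0.8792 * 0.288 * 36.8
Step 3: Q = 9.3181 cm^3/s

9.3181


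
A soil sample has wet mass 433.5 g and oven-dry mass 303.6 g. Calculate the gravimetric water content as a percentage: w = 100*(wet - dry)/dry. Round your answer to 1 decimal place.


Step 1: Water mass = wet - dry = 433.5 - 303.6 = 129.9 g
Step 2: w = 100 * water mass / dry mass
Step 3: w = 100 * 129.9 / 303.6 = 42.8%

42.8


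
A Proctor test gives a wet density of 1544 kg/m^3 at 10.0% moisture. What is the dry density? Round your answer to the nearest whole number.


Step 1: Dry density = wet density / (1 + w/100)
Step 2: Dry density = 1544 / (1 + 10.0/100)
Step 3: Dry density = 1544 / 1.1
Step 4: Dry density = 1404 kg/m^3

1404


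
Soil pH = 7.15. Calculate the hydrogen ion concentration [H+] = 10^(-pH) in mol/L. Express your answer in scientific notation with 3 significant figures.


Step 1: [H+] = 10^(-pH)
Step 2: [H+] = 10^(-7.15)
Step 3: [H+] = 7.08e-08 mol/L

7.08e-08


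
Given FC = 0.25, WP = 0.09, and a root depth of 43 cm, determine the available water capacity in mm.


Step 1: Available water = (FC - WP) * depth * 10
Step 2: AW = (0.25 - 0.09) * 43 * 10
Step 3: AW = 0.16 * 43 * 10
Step 4: AW = 68.8 mm

68.8


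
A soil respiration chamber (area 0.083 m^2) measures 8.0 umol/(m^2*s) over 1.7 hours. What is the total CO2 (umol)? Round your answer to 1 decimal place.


Step 1: Convert time to seconds: 1.7 hr * 3600 = 6120.0 s
Step 2: Total = flux * area * time_s
Step 3: Total = 8.0 * 0.083 * 6120.0
Step 4: Total = 4063.7 umol

4063.7


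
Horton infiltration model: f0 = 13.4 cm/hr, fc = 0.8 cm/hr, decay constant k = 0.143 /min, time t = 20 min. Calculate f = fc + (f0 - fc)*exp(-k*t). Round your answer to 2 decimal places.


Step 1: f = fc + (f0 - fc) * exp(-k * t)
Step 2: exp(-0.143 * 20) = 0.057269
Step 3: f = 0.8 + (13.4 - 0.8) * 0.057269
Step 4: f = 0.8 + 12.6 * 0.057269
Step 5: f = 1.52 cm/hr

1.52


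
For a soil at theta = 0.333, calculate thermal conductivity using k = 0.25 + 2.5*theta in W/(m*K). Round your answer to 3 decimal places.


Step 1: k = 0.25 + 2.5 * theta
Step 2: k = 0.25 + 2.5 * 0.333
Step 3: k = 0.25 + 0.833
Step 4: k = 1.083 W/(m*K)

1.083


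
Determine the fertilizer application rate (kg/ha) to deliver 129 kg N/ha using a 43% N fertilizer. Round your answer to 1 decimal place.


Step 1: Fertilizer rate = target N / (N content / 100)
Step 2: Rate = 129 / (43 / 100)
Step 3: Rate = 129 / 0.43
Step 4: Rate = 300.0 kg/ha

300.0


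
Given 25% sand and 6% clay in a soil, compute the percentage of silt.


Step 1: sand + silt + clay = 100%
Step 2: silt = 100 - sand - clay
Step 3: silt = 100 - 25 - 6
Step 4: silt = 69%

69


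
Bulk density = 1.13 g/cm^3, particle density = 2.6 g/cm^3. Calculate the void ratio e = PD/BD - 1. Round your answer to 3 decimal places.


Step 1: e = PD / BD - 1
Step 2: e = 2.6 / 1.13 - 1
Step 3: e = 2.30088 - 1
Step 4: e = 1.301

1.301


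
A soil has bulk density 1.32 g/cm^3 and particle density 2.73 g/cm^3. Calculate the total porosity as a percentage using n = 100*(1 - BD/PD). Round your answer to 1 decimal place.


Step 1: Formula: n = 100 * (1 - BD / PD)
Step 2: n = 100 * (1 - 1.32 / 2.73)
Step 3: n = 100 * (1 - 0.48352)
Step 4: n = 51.6%

51.6


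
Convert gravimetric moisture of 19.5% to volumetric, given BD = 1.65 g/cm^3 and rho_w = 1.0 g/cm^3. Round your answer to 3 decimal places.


Step 1: theta = (w / 100) * BD / rho_w
Step 2: theta = (19.5 / 100) * 1.65 / 1.0
Step 3: theta = 0.195 * 1.65
Step 4: theta = 0.322

0.322


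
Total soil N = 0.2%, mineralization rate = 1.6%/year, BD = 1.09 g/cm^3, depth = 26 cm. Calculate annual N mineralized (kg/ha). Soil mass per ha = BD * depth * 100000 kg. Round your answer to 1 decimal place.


Step 1: Soil mass per ha = BD * depth * 100000 = 1.09 * 26 * 100000 = 2834000 kg
Step 2: Total N pool = soil mass * N%/100 = 2834000 * 0.2/100 = 5668.0 kg/ha
Step 3: N mineralized = N pool * rate%/100 = 5668.0 * 1.6/100 = 90.7 kg/ha/yr

90.7


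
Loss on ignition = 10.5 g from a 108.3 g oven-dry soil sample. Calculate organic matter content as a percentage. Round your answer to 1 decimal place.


Step 1: OM% = 100 * LOI / sample mass
Step 2: OM = 100 * 10.5 / 108.3
Step 3: OM = 9.7%

9.7


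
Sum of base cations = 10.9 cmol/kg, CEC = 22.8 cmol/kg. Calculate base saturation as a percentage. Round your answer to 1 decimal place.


Step 1: BS = 100 * (sum of bases) / CEC
Step 2: BS = 100 * 10.9 / 22.8
Step 3: BS = 47.8%

47.8


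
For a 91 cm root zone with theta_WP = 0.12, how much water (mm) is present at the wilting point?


Step 1: Water (mm) = theta_WP * depth * 10
Step 2: Water = 0.12 * 91 * 10
Step 3: Water = 109.2 mm

109.2


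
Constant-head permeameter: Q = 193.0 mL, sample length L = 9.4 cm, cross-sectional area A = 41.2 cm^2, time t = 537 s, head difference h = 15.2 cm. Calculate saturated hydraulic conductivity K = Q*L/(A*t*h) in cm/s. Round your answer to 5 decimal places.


Step 1: K = Q * L / (A * t * h)
Step 2: Numerator = 193.0 * 9.4 = 1814.2
Step 3: Denominator = 41.2 * 537 * 15.2 = 336290.88
Step 4: K = 1814.2 / 336290.88 = 0.00539 cm/s

0.00539


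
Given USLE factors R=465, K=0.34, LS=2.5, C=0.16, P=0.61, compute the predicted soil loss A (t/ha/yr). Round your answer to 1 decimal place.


Step 1: A = R * K * LS * C * P
Step 2: R * K = 465 * 0.34 = 158.1
Step 3: (R*K) * LS = 158.1 * 2.5 = 395.25
Step 4: * C * P = 395.25 * 0.16 * 0.61 = 38.6
Step 5: A = 38.6 t/(ha*yr)

38.6


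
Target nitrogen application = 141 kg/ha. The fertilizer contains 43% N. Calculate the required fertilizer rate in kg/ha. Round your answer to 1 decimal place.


Step 1: Fertilizer rate = target N / (N content / 100)
Step 2: Rate = 141 / (43 / 100)
Step 3: Rate = 141 / 0.43
Step 4: Rate = 327.9 kg/ha

327.9


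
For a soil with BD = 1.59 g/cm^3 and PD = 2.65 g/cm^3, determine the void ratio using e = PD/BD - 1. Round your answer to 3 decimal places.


Step 1: e = PD / BD - 1
Step 2: e = 2.65 / 1.59 - 1
Step 3: e = 1.66667 - 1
Step 4: e = 0.667

0.667


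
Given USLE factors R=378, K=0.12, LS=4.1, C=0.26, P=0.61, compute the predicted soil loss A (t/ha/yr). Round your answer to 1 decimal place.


Step 1: A = R * K * LS * C * P
Step 2: R * K = 378 * 0.12 = 45.36
Step 3: (R*K) * LS = 45.36 * 4.1 = 185.976
Step 4: * C * P = 185.976 * 0.26 * 0.61 = 29.5
Step 5: A = 29.5 t/(ha*yr)

29.5


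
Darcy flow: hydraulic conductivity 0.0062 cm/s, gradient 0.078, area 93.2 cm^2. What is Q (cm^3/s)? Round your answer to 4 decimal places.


Step 1: Apply Darcy's law: Q = K * i * A
Step 2: Q = 0.0062 * 0.078 * 93.2
Step 3: Q = 0.0451 cm^3/s

0.0451


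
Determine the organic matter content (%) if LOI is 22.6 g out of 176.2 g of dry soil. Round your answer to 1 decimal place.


Step 1: OM% = 100 * LOI / sample mass
Step 2: OM = 100 * 22.6 / 176.2
Step 3: OM = 12.8%

12.8


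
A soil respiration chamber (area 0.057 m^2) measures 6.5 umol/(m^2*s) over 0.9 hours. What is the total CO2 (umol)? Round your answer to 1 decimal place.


Step 1: Convert time to seconds: 0.9 hr * 3600 = 3240.0 s
Step 2: Total = flux * area * time_s
Step 3: Total = 6.5 * 0.057 * 3240.0
Step 4: Total = 1200.4 umol

1200.4


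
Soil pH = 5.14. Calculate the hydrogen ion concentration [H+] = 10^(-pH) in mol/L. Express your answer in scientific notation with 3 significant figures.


Step 1: [H+] = 10^(-pH)
Step 2: [H+] = 10^(-5.14)
Step 3: [H+] = 7.24e-06 mol/L

7.24e-06


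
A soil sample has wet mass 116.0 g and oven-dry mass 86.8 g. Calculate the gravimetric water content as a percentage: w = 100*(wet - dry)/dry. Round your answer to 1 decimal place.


Step 1: Water mass = wet - dry = 116.0 - 86.8 = 29.2 g
Step 2: w = 100 * water mass / dry mass
Step 3: w = 100 * 29.2 / 86.8 = 33.6%

33.6


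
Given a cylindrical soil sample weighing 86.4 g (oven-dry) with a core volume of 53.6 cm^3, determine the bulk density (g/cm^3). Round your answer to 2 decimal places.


Step 1: Identify the formula: BD = dry mass / volume
Step 2: Substitute values: BD = 86.4 / 53.6
Step 3: BD = 1.61 g/cm^3

1.61


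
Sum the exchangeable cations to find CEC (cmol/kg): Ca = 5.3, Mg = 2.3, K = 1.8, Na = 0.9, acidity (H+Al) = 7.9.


Step 1: CEC = Ca + Mg + K + Na + (H+Al)
Step 2: CEC = 5.3 + 2.3 + 1.8 + 0.9 + 7.9
Step 3: CEC = 18.2 cmol/kg

18.2


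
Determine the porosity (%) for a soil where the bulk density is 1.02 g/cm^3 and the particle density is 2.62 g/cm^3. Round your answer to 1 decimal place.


Step 1: Formula: n = 100 * (1 - BD / PD)
Step 2: n = 100 * (1 - 1.02 / 2.62)
Step 3: n = 100 * (1 - 0.38931)
Step 4: n = 61.1%

61.1


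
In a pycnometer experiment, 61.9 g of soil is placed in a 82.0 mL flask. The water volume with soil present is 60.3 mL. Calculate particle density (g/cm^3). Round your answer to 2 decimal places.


Step 1: Volume of solids = flask volume - water volume with soil
Step 2: V_solids = 82.0 - 60.3 = 21.7 mL
Step 3: Particle density = mass / V_solids = 61.9 / 21.7 = 2.85 g/cm^3

2.85


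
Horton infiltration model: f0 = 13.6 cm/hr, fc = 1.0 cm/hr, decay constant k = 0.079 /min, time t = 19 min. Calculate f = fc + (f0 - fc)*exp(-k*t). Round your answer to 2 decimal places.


Step 1: f = fc + (f0 - fc) * exp(-k * t)
Step 2: exp(-0.079 * 19) = 0.222907
Step 3: f = 1.0 + (13.6 - 1.0) * 0.222907
Step 4: f = 1.0 + 12.6 * 0.222907
Step 5: f = 3.81 cm/hr

3.81


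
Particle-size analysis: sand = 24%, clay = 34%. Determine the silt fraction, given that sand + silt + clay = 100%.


Step 1: sand + silt + clay = 100%
Step 2: silt = 100 - sand - clay
Step 3: silt = 100 - 24 - 34
Step 4: silt = 42%

42


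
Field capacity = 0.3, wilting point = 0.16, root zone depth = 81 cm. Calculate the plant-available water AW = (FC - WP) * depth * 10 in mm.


Step 1: Available water = (FC - WP) * depth * 10
Step 2: AW = (0.3 - 0.16) * 81 * 10
Step 3: AW = 0.14 * 81 * 10
Step 4: AW = 113.4 mm

113.4


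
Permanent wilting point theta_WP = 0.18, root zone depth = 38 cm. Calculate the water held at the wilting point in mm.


Step 1: Water (mm) = theta_WP * depth * 10
Step 2: Water = 0.18 * 38 * 10
Step 3: Water = 68.4 mm

68.4


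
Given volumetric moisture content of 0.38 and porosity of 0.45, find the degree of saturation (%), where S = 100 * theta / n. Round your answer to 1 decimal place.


Step 1: S = 100 * theta_v / n
Step 2: S = 100 * 0.38 / 0.45
Step 3: S = 84.4%

84.4


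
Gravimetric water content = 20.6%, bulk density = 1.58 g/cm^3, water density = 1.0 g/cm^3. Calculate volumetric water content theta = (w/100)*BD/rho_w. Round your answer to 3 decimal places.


Step 1: theta = (w / 100) * BD / rho_w
Step 2: theta = (20.6 / 100) * 1.58 / 1.0
Step 3: theta = 0.206 * 1.58
Step 4: theta = 0.325

0.325


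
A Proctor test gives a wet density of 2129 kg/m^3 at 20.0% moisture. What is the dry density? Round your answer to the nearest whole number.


Step 1: Dry density = wet density / (1 + w/100)
Step 2: Dry density = 2129 / (1 + 20.0/100)
Step 3: Dry density = 2129 / 1.2
Step 4: Dry density = 1774 kg/m^3

1774


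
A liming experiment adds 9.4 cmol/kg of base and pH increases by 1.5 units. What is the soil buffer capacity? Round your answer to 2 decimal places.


Step 1: BC = change in base / change in pH
Step 2: BC = 9.4 / 1.5
Step 3: BC = 6.27 cmol/(kg*pH unit)

6.27


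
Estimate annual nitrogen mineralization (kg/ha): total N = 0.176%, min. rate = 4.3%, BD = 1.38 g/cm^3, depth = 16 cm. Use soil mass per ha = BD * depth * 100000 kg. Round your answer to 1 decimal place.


Step 1: Soil mass per ha = BD * depth * 100000 = 1.38 * 16 * 100000 = 2208000 kg
Step 2: Total N pool = soil mass * N%/100 = 2208000 * 0.176/100 = 3886.08 kg/ha
Step 3: N mineralized = N pool * rate%/100 = 3886.08 * 4.3/100 = 167.1 kg/ha/yr

167.1


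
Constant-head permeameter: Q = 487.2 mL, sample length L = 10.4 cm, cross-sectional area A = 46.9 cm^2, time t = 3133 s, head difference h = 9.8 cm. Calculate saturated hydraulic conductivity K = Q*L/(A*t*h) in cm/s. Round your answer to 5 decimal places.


Step 1: K = Q * L / (A * t * h)
Step 2: Numerator = 487.2 * 10.4 = 5066.88
Step 3: Denominator = 46.9 * 3133 * 9.8 = 1439989.46
Step 4: K = 5066.88 / 1439989.46 = 0.00352 cm/s

0.00352


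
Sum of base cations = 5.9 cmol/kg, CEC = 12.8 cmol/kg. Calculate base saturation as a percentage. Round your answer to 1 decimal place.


Step 1: BS = 100 * (sum of bases) / CEC
Step 2: BS = 100 * 5.9 / 12.8
Step 3: BS = 46.1%

46.1


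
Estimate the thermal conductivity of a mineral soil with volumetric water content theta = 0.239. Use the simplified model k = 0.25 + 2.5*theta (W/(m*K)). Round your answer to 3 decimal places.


Step 1: k = 0.25 + 2.5 * theta
Step 2: k = 0.25 + 2.5 * 0.239
Step 3: k = 0.25 + 0.598
Step 4: k = 0.848 W/(m*K)

0.848


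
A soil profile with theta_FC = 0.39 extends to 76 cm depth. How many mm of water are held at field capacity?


Step 1: Water (mm) = theta_FC * depth (cm) * 10
Step 2: Water = 0.39 * 76 * 10
Step 3: Water = 296.4 mm

296.4


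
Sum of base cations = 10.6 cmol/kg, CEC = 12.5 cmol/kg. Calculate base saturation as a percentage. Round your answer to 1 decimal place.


Step 1: BS = 100 * (sum of bases) / CEC
Step 2: BS = 100 * 10.6 / 12.5
Step 3: BS = 84.8%

84.8


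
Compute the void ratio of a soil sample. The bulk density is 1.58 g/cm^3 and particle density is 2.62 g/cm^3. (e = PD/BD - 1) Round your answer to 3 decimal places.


Step 1: e = PD / BD - 1
Step 2: e = 2.62 / 1.58 - 1
Step 3: e = 1.65823 - 1
Step 4: e = 0.658

0.658


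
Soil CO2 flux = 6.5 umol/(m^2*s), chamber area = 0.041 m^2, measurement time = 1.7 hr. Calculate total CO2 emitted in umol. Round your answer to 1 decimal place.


Step 1: Convert time to seconds: 1.7 hr * 3600 = 6120.0 s
Step 2: Total = flux * area * time_s
Step 3: Total = 6.5 * 0.041 * 6120.0
Step 4: Total = 1631.0 umol

1631.0


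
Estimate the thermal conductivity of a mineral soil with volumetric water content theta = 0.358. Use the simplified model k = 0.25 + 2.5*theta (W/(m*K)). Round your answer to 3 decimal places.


Step 1: k = 0.25 + 2.5 * theta
Step 2: k = 0.25 + 2.5 * 0.358
Step 3: k = 0.25 + 0.895
Step 4: k = 1.145 W/(m*K)

1.145


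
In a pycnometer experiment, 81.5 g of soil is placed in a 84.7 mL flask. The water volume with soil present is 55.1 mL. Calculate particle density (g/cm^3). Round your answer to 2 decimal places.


Step 1: Volume of solids = flask volume - water volume with soil
Step 2: V_solids = 84.7 - 55.1 = 29.6 mL
Step 3: Particle density = mass / V_solids = 81.5 / 29.6 = 2.75 g/cm^3

2.75


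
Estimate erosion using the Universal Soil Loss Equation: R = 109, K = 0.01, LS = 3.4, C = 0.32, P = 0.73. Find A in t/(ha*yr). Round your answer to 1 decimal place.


Step 1: A = R * K * LS * C * P
Step 2: R * K = 109 * 0.01 = 1.09
Step 3: (R*K) * LS = 1.09 * 3.4 = 3.706
Step 4: * C * P = 3.706 * 0.32 * 0.73 = 0.9
Step 5: A = 0.9 t/(ha*yr)

0.9


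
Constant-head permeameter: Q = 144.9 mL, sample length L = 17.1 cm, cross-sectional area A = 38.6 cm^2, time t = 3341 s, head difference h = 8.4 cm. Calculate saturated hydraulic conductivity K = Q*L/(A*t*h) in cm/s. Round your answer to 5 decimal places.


Step 1: K = Q * L / (A * t * h)
Step 2: Numerator = 144.9 * 17.1 = 2477.79
Step 3: Denominator = 38.6 * 3341 * 8.4 = 1083285.84
Step 4: K = 2477.79 / 1083285.84 = 0.00229 cm/s

0.00229


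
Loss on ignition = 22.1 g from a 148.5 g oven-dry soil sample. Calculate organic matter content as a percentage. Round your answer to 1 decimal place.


Step 1: OM% = 100 * LOI / sample mass
Step 2: OM = 100 * 22.1 / 148.5
Step 3: OM = 14.9%

14.9


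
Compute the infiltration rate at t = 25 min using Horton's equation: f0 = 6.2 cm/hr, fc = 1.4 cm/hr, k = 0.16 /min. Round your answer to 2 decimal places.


Step 1: f = fc + (f0 - fc) * exp(-k * t)
Step 2: exp(-0.16 * 25) = 0.018316
Step 3: f = 1.4 + (6.2 - 1.4) * 0.018316
Step 4: f = 1.4 + 4.8 * 0.018316
Step 5: f = 1.49 cm/hr

1.49


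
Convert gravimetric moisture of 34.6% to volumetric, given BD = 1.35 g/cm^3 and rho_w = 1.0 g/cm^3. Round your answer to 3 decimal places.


Step 1: theta = (w / 100) * BD / rho_w
Step 2: theta = (34.6 / 100) * 1.35 / 1.0
Step 3: theta = 0.346 * 1.35
Step 4: theta = 0.467

0.467


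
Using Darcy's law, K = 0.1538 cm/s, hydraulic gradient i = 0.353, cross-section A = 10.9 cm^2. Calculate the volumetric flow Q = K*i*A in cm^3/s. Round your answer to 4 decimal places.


Step 1: Apply Darcy's law: Q = K * i * A
Step 2: Q = 0.1538 * 0.353 * 10.9
Step 3: Q = 0.5918 cm^3/s

0.5918


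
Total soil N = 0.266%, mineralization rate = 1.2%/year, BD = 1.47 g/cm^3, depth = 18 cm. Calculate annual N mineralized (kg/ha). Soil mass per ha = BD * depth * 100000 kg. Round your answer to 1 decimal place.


Step 1: Soil mass per ha = BD * depth * 100000 = 1.47 * 18 * 100000 = 2646000 kg
Step 2: Total N pool = soil mass * N%/100 = 2646000 * 0.266/100 = 7038.36 kg/ha
Step 3: N mineralized = N pool * rate%/100 = 7038.36 * 1.2/100 = 84.5 kg/ha/yr

84.5


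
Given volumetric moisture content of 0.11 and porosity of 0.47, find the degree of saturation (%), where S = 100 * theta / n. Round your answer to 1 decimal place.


Step 1: S = 100 * theta_v / n
Step 2: S = 100 * 0.11 / 0.47
Step 3: S = 23.4%

23.4


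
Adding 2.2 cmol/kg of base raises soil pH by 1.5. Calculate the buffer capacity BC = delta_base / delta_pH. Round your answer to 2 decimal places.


Step 1: BC = change in base / change in pH
Step 2: BC = 2.2 / 1.5
Step 3: BC = 1.47 cmol/(kg*pH unit)

1.47


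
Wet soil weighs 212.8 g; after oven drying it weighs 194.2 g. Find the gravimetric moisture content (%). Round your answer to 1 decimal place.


Step 1: Water mass = wet - dry = 212.8 - 194.2 = 18.6 g
Step 2: w = 100 * water mass / dry mass
Step 3: w = 100 * 18.6 / 194.2 = 9.6%

9.6


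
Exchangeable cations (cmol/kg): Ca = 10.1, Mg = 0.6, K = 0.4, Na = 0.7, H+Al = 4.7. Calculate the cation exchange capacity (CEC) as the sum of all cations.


Step 1: CEC = Ca + Mg + K + Na + (H+Al)
Step 2: CEC = 10.1 + 0.6 + 0.4 + 0.7 + 4.7
Step 3: CEC = 16.5 cmol/kg

16.5


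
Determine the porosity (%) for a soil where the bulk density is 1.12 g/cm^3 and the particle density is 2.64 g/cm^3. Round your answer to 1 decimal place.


Step 1: Formula: n = 100 * (1 - BD / PD)
Step 2: n = 100 * (1 - 1.12 / 2.64)
Step 3: n = 100 * (1 - 0.42424)
Step 4: n = 57.6%

57.6


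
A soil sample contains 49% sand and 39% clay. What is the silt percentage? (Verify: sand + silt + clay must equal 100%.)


Step 1: sand + silt + clay = 100%
Step 2: silt = 100 - sand - clay
Step 3: silt = 100 - 49 - 39
Step 4: silt = 12%

12


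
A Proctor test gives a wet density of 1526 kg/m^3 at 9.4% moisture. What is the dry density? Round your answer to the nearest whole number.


Step 1: Dry density = wet density / (1 + w/100)
Step 2: Dry density = 1526 / (1 + 9.4/100)
Step 3: Dry density = 1526 / 1.094
Step 4: Dry density = 1395 kg/m^3

1395


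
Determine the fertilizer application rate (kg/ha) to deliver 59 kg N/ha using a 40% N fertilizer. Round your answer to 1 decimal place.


Step 1: Fertilizer rate = target N / (N content / 100)
Step 2: Rate = 59 / (40 / 100)
Step 3: Rate = 59 / 0.4
Step 4: Rate = 147.5 kg/ha

147.5
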